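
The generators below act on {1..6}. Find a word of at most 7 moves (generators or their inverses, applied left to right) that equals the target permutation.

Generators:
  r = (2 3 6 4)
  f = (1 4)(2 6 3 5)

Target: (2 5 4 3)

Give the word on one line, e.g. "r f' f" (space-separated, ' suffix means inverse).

f f r f' f'

  after f: (1 4)(2 6 3 5)
  after f: (2 3)(5 6)
  after r: (2 6 5 4)
  after f': (1 4 5)(3 6)
  after f': (2 5 4 3)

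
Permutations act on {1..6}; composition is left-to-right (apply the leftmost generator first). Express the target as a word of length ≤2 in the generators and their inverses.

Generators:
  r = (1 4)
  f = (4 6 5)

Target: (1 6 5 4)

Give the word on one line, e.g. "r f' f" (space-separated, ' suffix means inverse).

r f

  after r: (1 4)
  after f: (1 6 5 4)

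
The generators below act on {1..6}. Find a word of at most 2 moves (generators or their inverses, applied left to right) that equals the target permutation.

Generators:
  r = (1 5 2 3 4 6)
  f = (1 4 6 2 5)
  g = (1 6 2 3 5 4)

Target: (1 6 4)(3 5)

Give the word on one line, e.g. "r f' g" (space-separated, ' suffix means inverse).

g' f

  after g': (1 4 5 3 2 6)
  after f: (1 6 4)(3 5)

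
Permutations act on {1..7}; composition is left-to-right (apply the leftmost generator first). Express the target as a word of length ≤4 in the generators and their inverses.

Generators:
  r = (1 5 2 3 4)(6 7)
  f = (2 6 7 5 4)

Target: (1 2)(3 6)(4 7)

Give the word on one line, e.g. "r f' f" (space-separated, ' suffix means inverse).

  after f': (2 4 5 7 6)
  after f': (2 5 6 4 7)
  after r': (1 4 6 3 2)(5 7)
  after f: (1 2)(3 6)(4 7)

f' f' r' f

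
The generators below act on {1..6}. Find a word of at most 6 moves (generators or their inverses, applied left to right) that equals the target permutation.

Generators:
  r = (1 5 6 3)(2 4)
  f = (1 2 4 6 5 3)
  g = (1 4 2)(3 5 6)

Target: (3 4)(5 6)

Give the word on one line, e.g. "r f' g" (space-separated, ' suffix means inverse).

  after f: (1 2 4 6 5 3)
  after r': (1 4 5 6)
  after r': (1 2 4)(3 6)
  after f': (3 4)(5 6)

f r' r' f'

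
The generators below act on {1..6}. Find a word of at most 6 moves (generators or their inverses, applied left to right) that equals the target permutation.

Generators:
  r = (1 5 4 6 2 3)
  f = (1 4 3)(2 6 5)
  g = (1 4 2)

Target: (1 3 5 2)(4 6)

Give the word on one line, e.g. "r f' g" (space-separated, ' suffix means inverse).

  after r: (1 5 4 6 2 3)
  after g: (1 5 2 3 4 6)
  after r: (1 4 2)(3 6 5)
  after f: (1 3 5)(2 4 6)
  after g': (1 3 5 2)(4 6)

r g r f g'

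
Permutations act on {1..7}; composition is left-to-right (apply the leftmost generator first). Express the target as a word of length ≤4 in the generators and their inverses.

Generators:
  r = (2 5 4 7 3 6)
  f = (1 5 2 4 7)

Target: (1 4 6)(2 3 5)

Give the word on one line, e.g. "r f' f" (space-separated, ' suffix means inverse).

r' f r' f

  after r': (2 6 3 7 4 5)
  after f: (1 5 4 2 6 3)
  after r': (1 2 3)(4 6 7)
  after f: (1 4 6)(2 3 5)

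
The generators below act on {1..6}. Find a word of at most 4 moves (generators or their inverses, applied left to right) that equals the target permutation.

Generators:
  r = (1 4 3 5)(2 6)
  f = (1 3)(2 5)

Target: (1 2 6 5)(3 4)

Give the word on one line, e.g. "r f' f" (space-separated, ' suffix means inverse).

r' f'

  after r': (1 5 3 4)(2 6)
  after f': (1 2 6 5)(3 4)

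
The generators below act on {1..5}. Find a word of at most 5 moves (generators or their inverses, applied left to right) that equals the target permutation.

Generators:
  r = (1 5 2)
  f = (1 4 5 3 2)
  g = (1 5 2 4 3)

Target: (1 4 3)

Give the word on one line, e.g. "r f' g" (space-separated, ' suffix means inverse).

r' g' g' f

  after r': (1 2 5)
  after g': (1 5 3 4 2)
  after g': (2 3)(4 5)
  after f: (1 4 3)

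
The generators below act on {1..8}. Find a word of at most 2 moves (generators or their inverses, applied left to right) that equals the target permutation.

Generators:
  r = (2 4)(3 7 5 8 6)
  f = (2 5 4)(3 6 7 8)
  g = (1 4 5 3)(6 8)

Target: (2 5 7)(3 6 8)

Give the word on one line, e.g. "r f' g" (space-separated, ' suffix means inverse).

r f'

  after r: (2 4)(3 7 5 8 6)
  after f': (2 5 7)(3 6 8)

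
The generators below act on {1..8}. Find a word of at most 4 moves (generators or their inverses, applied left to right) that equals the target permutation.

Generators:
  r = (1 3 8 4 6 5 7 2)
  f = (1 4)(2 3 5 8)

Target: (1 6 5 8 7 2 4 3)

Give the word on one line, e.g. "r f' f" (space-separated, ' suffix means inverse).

f' r

  after f': (1 4)(2 8 5 3)
  after r: (1 6 5 8 7 2 4 3)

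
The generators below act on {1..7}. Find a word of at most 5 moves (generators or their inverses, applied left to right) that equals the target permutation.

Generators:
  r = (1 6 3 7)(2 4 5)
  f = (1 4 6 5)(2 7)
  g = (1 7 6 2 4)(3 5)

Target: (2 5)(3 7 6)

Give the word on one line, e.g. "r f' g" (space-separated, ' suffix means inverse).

  after r: (1 6 3 7)(2 4 5)
  after f: (1 5 7 4)(2 6 3)
  after f: (2 5)(3 7 6)

r f f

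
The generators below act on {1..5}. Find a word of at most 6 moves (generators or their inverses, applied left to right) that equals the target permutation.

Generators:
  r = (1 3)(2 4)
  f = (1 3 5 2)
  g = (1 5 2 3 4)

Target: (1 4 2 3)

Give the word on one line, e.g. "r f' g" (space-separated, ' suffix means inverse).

  after g': (1 4 3 2 5)
  after g': (1 3 5 4 2)
  after r': (2 3 5)
  after f': (1 2)
  after r': (1 4 2 3)

g' g' r' f' r'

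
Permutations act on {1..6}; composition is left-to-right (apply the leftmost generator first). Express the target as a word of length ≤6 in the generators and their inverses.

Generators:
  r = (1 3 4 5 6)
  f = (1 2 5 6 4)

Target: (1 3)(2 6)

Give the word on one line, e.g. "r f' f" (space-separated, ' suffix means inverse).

f r f' r

  after f: (1 2 5 6 4)
  after r: (1 2 6 5)(3 4)
  after f': (2 5 4 3 6)
  after r: (1 3)(2 6)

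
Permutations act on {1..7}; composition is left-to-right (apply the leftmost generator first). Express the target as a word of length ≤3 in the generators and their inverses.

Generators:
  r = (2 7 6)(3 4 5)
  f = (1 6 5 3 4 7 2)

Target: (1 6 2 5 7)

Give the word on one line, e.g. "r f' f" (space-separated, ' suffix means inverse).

r' f

  after r': (2 6 7)(3 5 4)
  after f: (1 6 2 5 7)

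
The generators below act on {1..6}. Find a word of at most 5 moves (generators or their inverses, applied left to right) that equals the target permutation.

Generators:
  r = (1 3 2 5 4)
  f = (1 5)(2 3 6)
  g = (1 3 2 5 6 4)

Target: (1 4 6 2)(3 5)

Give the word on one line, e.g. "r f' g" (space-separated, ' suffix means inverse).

  after r: (1 3 2 5 4)
  after g: (1 2 6 4 3 5)
  after r: (1 5 3 4 2 6)
  after f': (2 3 4 6 5)
  after r': (1 4 6 2)(3 5)

r g r f' r'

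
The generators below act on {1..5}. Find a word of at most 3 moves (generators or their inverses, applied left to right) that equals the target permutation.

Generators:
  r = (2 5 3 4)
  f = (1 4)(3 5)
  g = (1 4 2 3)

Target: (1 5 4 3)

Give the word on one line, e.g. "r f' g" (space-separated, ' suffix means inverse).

r g' r'

  after r: (2 5 3 4)
  after g': (1 3)(2 5)
  after r': (1 5 4 3)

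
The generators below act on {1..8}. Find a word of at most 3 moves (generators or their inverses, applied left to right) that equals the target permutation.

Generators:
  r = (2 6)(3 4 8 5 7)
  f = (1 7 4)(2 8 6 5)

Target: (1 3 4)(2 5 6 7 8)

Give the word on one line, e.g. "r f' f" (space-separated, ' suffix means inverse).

f r

  after f: (1 7 4)(2 8 6 5)
  after r: (1 3 4)(2 5 6 7 8)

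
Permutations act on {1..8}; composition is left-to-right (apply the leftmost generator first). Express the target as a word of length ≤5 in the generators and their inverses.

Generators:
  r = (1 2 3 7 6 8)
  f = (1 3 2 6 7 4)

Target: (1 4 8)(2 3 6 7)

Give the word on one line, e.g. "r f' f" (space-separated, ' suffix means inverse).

r r r f r'

  after r: (1 2 3 7 6 8)
  after r: (1 3 6)(2 7 8)
  after r: (1 7)(2 6)(3 8)
  after f: (1 4)(2 7 3 8)
  after r': (1 4 8)(2 3 6 7)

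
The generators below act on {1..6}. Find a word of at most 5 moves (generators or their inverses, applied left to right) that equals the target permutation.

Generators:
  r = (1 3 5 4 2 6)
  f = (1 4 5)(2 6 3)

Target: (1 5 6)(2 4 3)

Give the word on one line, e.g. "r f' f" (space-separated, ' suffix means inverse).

r' f r

  after r': (1 6 2 4 5 3)
  after f: (1 3 4)(2 5)
  after r: (1 5 6)(2 4 3)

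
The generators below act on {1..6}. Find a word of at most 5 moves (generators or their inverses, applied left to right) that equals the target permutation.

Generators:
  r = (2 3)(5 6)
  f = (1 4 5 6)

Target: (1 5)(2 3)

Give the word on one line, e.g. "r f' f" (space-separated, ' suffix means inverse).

r' f' r' f r'

  after r': (2 3)(5 6)
  after f': (1 6 4)(2 3)
  after r': (1 5 6 4)
  after f: (1 6 5)
  after r': (1 5)(2 3)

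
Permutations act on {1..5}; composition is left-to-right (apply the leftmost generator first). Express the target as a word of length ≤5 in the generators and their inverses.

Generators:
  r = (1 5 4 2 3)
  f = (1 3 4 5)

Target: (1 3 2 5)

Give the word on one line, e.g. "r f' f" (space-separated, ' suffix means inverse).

f' r' f r f

  after f': (1 5 4 3)
  after r': (2 4)
  after f: (1 3 4 2 5)
  after r: (2 4 3)
  after f: (1 3 2 5)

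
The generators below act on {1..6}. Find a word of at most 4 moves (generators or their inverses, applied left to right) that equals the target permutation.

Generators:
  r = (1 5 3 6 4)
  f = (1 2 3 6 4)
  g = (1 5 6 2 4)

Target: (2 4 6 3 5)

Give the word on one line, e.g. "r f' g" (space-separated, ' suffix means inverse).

g' r' f f

  after g': (1 4 2 6 5)
  after r': (1 6)(2 3 5 4)
  after f: (1 4 3 5)(2 6)
  after f: (2 4 6 3 5)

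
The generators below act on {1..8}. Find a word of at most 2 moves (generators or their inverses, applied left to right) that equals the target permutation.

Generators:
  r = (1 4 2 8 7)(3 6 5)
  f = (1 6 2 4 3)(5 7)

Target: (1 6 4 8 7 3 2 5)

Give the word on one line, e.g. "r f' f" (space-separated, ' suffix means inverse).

f' r

  after f': (1 3 4 2 6)(5 7)
  after r: (1 6 4 8 7 3 2 5)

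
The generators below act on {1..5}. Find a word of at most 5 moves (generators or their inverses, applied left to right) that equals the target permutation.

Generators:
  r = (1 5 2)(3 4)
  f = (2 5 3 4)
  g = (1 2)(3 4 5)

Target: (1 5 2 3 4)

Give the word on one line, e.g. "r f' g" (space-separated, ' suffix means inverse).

f' r f g'

  after f': (2 4 3 5)
  after r: (1 5)(2 3)
  after f: (1 3 5)(2 4)
  after g': (1 5 2 3 4)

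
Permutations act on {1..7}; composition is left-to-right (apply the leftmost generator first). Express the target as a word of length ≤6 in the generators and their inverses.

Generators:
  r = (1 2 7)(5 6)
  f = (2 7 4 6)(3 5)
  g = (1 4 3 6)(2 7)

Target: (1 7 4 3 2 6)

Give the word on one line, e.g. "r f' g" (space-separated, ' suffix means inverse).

g r f' g f

  after g: (1 4 3 6)(2 7)
  after r: (1 4 3 5 6 2)
  after f': (1 7 2)(4 5)
  after g: (1 2 4 5 3 6)
  after f: (1 7 4 3 2 6)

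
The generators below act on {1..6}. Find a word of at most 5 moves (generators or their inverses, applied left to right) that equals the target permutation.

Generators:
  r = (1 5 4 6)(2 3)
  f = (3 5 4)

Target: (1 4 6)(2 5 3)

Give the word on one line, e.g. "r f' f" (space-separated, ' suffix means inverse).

r' r' r' f

  after r': (1 6 4 5)(2 3)
  after r': (1 4)(5 6)
  after r': (1 5 4 6)(2 3)
  after f: (1 4 6)(2 5 3)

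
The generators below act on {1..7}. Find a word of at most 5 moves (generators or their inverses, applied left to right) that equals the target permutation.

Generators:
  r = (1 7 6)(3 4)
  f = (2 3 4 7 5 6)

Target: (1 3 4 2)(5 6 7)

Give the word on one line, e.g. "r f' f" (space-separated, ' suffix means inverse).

r f' r

  after r: (1 7 6)(3 4)
  after f': (1 4 2 6)(5 7)
  after r: (1 3 4 2)(5 6 7)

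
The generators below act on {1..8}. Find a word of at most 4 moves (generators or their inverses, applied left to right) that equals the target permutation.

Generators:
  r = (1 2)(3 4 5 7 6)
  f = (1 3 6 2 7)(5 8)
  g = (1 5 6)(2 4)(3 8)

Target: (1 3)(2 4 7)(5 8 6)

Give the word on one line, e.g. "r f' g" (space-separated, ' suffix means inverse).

  after f': (1 7 2 6 3)(5 8)
  after r: (1 6 4 5 8 7)(2 3)
  after r: (1 3)(2 4 7)(5 8 6)

f' r r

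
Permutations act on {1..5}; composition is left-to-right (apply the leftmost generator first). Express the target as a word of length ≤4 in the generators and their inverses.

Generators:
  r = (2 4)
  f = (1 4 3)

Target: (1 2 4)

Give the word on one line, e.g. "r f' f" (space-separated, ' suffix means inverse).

  after r': (2 4)
  after f: (1 4 2 3)
  after r': (1 2 3)
  after f': (1 2 4)

r' f r' f'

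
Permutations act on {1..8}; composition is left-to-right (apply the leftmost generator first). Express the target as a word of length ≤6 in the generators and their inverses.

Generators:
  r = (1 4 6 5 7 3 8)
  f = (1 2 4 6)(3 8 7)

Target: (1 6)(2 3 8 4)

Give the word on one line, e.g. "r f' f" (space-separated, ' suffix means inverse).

f r' r' f r

  after f: (1 2 4 6)(3 8 7)
  after r': (1 2)(5 6 8)
  after r': (1 2 8 6 3 7 5 4)
  after f: (1 4 2 7 5 6 8)
  after r: (1 6)(2 3 8 4)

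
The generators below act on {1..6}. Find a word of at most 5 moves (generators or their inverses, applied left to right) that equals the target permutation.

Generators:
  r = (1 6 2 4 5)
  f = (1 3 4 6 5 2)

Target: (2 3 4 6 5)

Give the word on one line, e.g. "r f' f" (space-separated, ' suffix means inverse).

  after f: (1 3 4 6 5 2)
  after r': (1 3 2 5 6 4)
  after r': (1 3 6 2 4 5)
  after f': (2 3 4 6 5)

f r' r' f'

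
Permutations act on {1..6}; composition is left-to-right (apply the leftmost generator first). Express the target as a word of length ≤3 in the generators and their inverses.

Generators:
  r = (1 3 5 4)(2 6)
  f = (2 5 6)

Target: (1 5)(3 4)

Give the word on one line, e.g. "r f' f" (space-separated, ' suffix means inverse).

  after r': (1 4 5 3)(2 6)
  after r': (1 5)(3 4)

r' r'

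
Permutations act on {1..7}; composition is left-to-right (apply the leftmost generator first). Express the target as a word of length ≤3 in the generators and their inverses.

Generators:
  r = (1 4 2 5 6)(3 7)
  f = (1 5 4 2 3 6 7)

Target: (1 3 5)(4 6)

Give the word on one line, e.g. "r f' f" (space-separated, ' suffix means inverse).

  after r: (1 4 2 5 6)(3 7)
  after f: (1 2 4 3)(5 7 6)
  after f: (1 3 5)(4 6)

r f f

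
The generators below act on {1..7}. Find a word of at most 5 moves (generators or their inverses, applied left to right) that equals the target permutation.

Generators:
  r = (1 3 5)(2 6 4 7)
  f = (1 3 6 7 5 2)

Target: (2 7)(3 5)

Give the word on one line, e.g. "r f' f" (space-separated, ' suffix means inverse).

f r' f r'

  after f: (1 3 6 7 5 2)
  after r': (2 5 7 3)(4 6)
  after f: (1 3)(4 7 6)
  after r': (2 7)(3 5)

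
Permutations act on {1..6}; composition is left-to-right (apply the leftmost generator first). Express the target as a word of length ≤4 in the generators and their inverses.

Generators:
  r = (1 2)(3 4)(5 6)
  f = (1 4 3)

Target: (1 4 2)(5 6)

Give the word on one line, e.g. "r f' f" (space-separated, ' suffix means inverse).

f' r'

  after f': (1 3 4)
  after r': (1 4 2)(5 6)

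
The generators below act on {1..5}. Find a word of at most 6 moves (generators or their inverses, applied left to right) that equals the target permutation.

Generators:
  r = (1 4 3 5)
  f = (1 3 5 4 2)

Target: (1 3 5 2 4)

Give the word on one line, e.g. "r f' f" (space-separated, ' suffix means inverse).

  after f': (1 2 4 5 3)
  after f': (1 4 3 2 5)
  after r: (1 3 2)(4 5)
  after f: (1 5 2 3)
  after r': (1 3 5 2 4)

f' f' r f r'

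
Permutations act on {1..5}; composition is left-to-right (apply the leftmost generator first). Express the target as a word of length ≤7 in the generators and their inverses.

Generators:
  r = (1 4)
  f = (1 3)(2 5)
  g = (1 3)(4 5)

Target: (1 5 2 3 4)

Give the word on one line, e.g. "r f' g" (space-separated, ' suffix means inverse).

f r' g' r g

  after f: (1 3)(2 5)
  after r': (1 3 4)(2 5)
  after g': (2 4 3 5)
  after r: (1 4 3 5 2)
  after g: (1 5 2 3 4)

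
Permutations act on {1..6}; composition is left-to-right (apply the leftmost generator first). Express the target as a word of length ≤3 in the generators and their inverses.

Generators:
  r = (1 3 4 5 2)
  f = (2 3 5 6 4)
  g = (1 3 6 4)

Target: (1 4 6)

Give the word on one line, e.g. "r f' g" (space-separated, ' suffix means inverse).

  after f': (2 4 6 5 3)
  after r: (1 3)(2 5 4 6)
  after r: (1 4 6)

f' r r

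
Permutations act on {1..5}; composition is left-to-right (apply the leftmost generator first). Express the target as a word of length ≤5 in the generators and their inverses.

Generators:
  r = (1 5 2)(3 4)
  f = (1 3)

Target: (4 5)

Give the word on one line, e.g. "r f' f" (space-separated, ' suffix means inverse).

  after r': (1 2 5)(3 4)
  after f': (1 2 5 3 4)
  after r: (4 5)

r' f' r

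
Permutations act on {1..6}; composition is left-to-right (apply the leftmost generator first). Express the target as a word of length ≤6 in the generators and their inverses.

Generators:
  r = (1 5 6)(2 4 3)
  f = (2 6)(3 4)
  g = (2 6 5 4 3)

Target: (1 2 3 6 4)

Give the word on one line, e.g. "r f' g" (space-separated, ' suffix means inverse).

g' f' f' r' f'

  after g': (2 3 4 5 6)
  after f': (2 4 5)
  after f': (2 3 4 5 6)
  after r': (1 6 3 2 4)
  after f': (1 2 3 6 4)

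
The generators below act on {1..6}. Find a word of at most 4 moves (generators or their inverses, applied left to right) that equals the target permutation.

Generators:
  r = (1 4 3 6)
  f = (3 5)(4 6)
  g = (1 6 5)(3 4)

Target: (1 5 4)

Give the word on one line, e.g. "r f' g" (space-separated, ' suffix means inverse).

g f' g f'

  after g: (1 6 5)(3 4)
  after f': (1 4 5)(3 6)
  after g: (1 3 5 6 4)
  after f': (1 5 4)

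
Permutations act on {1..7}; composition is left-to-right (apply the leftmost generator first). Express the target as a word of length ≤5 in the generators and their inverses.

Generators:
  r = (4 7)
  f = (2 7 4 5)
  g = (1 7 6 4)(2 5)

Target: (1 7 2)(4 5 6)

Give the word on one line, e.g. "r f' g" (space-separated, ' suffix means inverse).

f' f' g

  after f': (2 5 4 7)
  after f': (2 4)(5 7)
  after g: (1 7 2)(4 5 6)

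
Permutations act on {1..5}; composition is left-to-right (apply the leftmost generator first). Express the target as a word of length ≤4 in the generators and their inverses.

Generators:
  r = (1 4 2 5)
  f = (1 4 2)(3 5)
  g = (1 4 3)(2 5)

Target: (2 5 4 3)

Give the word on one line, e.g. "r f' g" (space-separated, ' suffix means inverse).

  after r': (1 5 2 4)
  after f: (1 3 5)
  after g: (2 5 4 3)

r' f g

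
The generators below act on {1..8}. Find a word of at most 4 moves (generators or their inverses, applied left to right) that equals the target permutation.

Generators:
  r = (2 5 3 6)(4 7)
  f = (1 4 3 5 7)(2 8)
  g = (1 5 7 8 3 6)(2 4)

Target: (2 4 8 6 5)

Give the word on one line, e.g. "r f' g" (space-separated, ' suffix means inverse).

  after r': (2 6 3 5)(4 7)
  after f': (1 7)(2 6 4 5 8)
  after r': (1 4 2 3 5 8 6 7)
  after f': (2 4 8 6 5)

r' f' r' f'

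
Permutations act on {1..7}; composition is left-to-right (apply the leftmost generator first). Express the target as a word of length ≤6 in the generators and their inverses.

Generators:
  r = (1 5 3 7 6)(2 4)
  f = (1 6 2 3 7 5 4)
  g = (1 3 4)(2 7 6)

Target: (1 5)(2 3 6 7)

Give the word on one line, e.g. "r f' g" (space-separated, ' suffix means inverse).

  after r: (1 5 3 7 6)(2 4)
  after r: (1 3 6 5 7)
  after g: (1 4)(2 7 3)(5 6)
  after f': (1 5)(2 3 6 7)

r r g f'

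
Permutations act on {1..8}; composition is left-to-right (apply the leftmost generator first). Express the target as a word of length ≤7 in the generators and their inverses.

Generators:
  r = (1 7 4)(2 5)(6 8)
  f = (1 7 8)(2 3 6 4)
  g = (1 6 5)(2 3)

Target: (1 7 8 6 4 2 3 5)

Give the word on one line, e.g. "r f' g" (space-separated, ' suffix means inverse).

  after f: (1 7 8)(2 3 6 4)
  after g: (1 7 8 6 4 3 5)
  after g: (1 7 8 5 6 4 2 3)
  after g: (1 7 8)(3 6 4)
  after g: (1 7 8 6 4 2 3 5)

f g g g g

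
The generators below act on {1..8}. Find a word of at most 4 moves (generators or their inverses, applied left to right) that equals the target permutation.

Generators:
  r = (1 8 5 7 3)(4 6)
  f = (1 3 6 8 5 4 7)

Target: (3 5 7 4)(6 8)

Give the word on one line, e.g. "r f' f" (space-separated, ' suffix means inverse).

  after f': (1 7 4 5 8 6 3)
  after r: (1 3 8 4 7 6)
  after r: (3 5 7 4)(6 8)

f' r r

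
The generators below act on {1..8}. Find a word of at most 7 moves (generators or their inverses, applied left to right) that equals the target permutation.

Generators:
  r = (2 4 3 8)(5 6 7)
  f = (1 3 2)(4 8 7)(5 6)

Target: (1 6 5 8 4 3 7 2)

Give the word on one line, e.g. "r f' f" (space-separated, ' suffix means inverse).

r' f' r' f r'

  after r': (2 8 3 4)(5 7 6)
  after f': (1 2 4 3 7 5 8)
  after r': (1 8)(3 6 5)
  after f: (1 7 4 8 3 5 2)
  after r': (1 6 5 8 4 3 7 2)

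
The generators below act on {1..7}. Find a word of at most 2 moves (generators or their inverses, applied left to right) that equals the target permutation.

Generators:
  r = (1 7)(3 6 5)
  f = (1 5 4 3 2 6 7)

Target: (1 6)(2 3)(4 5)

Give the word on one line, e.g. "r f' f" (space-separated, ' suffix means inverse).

f r'

  after f: (1 5 4 3 2 6 7)
  after r': (1 6)(2 3)(4 5)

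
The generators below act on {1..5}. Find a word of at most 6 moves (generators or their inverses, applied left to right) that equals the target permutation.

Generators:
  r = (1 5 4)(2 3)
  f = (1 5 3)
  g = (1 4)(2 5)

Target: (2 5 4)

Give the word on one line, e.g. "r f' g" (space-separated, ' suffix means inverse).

r f' r' r' r'

  after r: (1 5 4)(2 3)
  after f': (2 5 4 3)
  after r': (1 4 2)
  after r': (1 5)(2 4 3)
  after r': (2 5 4)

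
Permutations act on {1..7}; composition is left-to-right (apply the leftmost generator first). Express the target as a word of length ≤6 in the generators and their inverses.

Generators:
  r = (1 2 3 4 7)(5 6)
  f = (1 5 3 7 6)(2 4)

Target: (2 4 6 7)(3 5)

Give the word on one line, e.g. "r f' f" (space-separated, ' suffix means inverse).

  after f: (1 5 3 7 6)(2 4)
  after r: (1 6 2 7 5 4 3)
  after f': (1 7)(2 3 6 4 5)
  after r: (2 4 6 7)(3 5)

f r f' r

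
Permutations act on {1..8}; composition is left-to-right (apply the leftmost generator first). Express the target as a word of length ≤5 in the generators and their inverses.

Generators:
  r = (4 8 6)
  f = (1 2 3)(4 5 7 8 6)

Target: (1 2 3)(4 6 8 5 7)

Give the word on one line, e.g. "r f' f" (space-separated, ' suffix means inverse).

  after r': (4 6 8)
  after f: (1 2 3)(5 7 8)
  after r': (1 2 3)(4 6 8 5 7)

r' f r'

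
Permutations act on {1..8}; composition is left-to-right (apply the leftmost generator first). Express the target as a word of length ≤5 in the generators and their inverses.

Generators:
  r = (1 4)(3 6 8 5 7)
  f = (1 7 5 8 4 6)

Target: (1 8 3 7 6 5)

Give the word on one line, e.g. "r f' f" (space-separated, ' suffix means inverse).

f f r'

  after f: (1 7 5 8 4 6)
  after f: (1 5 4)(6 7 8)
  after r': (1 8 3 7 6 5)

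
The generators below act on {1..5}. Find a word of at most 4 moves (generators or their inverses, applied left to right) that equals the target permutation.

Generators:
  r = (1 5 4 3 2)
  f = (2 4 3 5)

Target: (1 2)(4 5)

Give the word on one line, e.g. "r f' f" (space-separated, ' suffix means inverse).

  after r': (1 2 3 4 5)
  after f: (1 4 2 5)
  after r': (1 5 2)(3 4)
  after f: (1 2)(4 5)

r' f r' f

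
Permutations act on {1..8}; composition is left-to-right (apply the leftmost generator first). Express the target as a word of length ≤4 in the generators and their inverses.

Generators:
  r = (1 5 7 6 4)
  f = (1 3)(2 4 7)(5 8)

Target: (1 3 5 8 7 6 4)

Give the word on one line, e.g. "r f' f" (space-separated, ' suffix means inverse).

  after f: (1 3)(2 4 7)(5 8)
  after f: (2 7 4)
  after f: (1 3)(5 8)
  after r: (1 3 5 8 7 6 4)

f f f r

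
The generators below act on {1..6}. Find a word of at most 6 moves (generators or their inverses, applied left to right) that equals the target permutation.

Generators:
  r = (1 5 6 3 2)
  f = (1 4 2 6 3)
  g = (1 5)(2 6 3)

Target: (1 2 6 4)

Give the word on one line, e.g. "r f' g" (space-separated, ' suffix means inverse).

  after f': (1 3 6 2 4)
  after g: (1 2 4 5)
  after f': (1 4 5 3 6 2)
  after f': (2 3)(4 5 6)
  after r': (1 2 6 4)

f' g f' f' r'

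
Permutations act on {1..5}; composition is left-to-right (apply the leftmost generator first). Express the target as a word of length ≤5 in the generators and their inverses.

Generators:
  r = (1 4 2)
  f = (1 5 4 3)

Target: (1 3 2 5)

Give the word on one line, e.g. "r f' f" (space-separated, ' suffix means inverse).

r f r'

  after r: (1 4 2)
  after f: (1 3)(2 5 4)
  after r': (1 3 2 5)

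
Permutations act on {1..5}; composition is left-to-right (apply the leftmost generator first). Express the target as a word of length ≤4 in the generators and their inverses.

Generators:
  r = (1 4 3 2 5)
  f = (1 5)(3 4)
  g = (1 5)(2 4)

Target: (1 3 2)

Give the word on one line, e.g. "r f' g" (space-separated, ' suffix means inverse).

r g' g' f

  after r: (1 4 3 2 5)
  after g': (1 2)(3 4)
  after g': (1 4 3 2 5)
  after f: (1 3 2)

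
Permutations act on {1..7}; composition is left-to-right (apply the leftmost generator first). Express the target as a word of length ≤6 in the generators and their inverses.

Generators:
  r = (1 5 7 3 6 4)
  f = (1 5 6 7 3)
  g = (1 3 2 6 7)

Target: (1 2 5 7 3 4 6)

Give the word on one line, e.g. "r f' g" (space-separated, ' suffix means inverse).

  after r: (1 5 7 3 6 4)
  after r: (1 7 6)(3 4 5)
  after f: (1 3 4 6 5)
  after g: (1 2 6 5 3 4 7)
  after f': (1 2 5 7 3 4 6)

r r f g f'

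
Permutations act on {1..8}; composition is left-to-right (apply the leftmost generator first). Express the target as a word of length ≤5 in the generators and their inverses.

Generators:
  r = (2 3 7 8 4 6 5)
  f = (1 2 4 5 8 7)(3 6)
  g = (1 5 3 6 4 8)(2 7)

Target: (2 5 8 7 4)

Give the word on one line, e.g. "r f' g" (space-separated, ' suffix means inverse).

r f' g f' r'

  after r: (2 3 7 8 4 6 5)
  after f': (1 7 5)(2 6 4 3 8)
  after g: (1 2 4 6 8 7 3)
  after f': (3 7 6 5 4)
  after r': (2 5 8 7 4)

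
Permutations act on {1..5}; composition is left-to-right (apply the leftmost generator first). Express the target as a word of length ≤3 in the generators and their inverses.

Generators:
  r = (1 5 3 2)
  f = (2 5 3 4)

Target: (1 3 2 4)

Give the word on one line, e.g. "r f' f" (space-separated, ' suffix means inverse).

  after f': (2 4 3 5)
  after r': (1 2 4 5 3)
  after r': (1 3 2 4)

f' r' r'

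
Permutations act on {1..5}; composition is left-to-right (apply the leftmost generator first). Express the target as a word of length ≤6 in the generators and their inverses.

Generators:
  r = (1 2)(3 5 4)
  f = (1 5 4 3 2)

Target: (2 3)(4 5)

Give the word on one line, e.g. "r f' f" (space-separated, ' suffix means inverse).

f' r' f' r'

  after f': (1 2 3 4 5)
  after r': (2 4 3 5)
  after f': (1 2 5 3)
  after r': (2 3)(4 5)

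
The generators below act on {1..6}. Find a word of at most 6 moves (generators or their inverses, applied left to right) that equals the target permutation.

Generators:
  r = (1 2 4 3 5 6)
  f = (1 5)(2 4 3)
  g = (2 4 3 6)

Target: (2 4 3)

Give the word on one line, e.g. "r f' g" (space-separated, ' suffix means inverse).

f f f f

  after f: (1 5)(2 4 3)
  after f: (2 3 4)
  after f: (1 5)
  after f: (2 4 3)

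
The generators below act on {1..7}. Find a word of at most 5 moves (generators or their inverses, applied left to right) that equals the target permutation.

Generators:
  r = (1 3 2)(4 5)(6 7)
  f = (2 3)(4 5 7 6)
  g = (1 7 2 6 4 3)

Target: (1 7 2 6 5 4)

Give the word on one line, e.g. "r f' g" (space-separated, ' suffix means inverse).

r f g r

  after r: (1 3 2)(4 5)(6 7)
  after f: (1 2)(4 7)
  after g: (1 6 4 2 7 3)
  after r: (1 7 2 6 5 4)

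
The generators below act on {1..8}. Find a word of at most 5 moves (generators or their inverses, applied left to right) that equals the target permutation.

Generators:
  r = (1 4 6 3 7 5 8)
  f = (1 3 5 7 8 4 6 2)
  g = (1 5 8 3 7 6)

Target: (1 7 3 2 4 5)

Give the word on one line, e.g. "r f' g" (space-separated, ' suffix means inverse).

  after f: (1 3 5 7 8 4 6 2)
  after g': (1 8 4 7 5 3)(2 6)
  after f': (1 7 3 2 4 5)

f g' f'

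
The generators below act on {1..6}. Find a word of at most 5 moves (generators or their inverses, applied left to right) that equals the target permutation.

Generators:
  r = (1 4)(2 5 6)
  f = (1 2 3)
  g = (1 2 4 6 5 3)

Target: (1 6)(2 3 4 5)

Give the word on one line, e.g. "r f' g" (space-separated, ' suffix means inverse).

f' g' r

  after f': (1 3 2)
  after g': (1 5 6 4 2 3)
  after r: (1 6)(2 3 4 5)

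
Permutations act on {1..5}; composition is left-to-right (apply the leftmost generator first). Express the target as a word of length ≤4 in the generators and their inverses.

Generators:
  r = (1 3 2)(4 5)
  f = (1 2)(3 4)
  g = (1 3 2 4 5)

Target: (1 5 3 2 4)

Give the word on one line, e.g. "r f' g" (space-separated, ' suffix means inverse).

g' f'

  after g': (1 5 4 2 3)
  after f': (1 5 3 2 4)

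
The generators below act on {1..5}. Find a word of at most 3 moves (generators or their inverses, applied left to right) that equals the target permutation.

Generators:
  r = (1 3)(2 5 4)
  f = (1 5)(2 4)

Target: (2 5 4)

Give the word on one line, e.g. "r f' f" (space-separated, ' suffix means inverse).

  after r': (1 3)(2 4 5)
  after r': (2 5 4)

r' r'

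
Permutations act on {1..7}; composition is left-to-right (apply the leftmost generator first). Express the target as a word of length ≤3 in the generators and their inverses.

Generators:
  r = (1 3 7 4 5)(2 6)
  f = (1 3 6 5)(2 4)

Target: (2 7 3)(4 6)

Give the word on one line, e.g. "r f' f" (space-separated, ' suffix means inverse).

f r'

  after f: (1 3 6 5)(2 4)
  after r': (2 7 3)(4 6)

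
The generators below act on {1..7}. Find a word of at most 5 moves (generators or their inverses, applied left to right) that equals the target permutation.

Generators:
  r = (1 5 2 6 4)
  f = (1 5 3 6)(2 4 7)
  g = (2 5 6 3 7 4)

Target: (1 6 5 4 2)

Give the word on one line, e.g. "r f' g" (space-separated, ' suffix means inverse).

r r r

  after r: (1 5 2 6 4)
  after r: (1 2 4 5 6)
  after r: (1 6 5 4 2)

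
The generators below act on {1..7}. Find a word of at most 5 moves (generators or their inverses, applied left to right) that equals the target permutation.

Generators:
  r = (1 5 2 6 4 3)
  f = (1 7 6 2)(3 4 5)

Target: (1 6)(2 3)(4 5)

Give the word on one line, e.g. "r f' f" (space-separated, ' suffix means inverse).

r r r

  after r: (1 5 2 6 4 3)
  after r: (1 2 4)(3 5 6)
  after r: (1 6)(2 3)(4 5)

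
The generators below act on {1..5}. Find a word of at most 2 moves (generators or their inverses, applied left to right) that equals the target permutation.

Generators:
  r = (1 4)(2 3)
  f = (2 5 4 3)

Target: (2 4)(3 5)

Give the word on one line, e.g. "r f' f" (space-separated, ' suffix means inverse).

f' f'

  after f': (2 3 4 5)
  after f': (2 4)(3 5)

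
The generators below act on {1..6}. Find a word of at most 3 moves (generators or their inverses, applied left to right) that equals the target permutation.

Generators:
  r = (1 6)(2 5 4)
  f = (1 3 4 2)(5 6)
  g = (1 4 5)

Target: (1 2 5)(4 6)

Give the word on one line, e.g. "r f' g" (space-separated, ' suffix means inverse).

g' r' g

  after g': (1 5 4)
  after r': (1 2 4 6)
  after g: (1 2 5)(4 6)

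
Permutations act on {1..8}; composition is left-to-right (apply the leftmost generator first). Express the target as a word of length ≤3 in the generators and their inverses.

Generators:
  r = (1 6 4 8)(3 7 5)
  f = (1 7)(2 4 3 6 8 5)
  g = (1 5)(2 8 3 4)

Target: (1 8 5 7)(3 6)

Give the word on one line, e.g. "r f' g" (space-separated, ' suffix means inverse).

  after g': (1 5)(2 4 3 8)
  after f': (1 8 5 7)(3 6)

g' f'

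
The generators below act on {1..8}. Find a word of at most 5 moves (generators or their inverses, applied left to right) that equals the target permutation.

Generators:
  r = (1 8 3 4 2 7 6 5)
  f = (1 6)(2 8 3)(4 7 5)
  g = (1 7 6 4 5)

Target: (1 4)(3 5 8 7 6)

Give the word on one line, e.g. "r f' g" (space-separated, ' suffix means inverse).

  after f: (1 6)(2 8 3)(4 7 5)
  after r: (1 5 2 3 7)(4 6 8)
  after f: (1 4)(3 5 8 7 6)

f r f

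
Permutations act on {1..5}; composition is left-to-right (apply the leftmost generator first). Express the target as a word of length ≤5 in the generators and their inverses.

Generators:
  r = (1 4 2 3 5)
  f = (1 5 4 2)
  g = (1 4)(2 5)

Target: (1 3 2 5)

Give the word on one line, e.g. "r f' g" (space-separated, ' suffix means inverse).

  after r': (1 5 3 2 4)
  after r': (1 3 4 5 2)
  after g: (1 3)(2 4)
  after f': (1 3 2 5)

r' r' g f'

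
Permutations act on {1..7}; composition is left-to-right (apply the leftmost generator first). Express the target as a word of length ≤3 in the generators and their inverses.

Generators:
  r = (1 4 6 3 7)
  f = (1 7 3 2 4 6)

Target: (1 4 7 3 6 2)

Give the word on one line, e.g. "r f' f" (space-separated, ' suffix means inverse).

r f r'

  after r: (1 4 6 3 7)
  after f: (1 6 2 4)
  after r': (1 4 7 3 6 2)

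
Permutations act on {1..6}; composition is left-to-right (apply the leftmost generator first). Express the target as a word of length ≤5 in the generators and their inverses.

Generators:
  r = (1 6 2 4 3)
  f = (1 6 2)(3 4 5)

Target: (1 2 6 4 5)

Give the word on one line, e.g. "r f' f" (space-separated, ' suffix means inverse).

r' f r' r' f

  after r': (1 3 4 2 6)
  after f: (1 4)(3 5)
  after r': (1 2 6)(3 5 4)
  after r': (1 6 3 5 2)
  after f: (1 2 6 4 5)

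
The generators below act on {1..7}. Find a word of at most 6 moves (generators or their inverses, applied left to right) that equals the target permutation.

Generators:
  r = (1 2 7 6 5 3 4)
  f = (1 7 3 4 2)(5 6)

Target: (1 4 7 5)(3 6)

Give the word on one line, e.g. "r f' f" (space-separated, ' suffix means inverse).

r f' r' f

  after r: (1 2 7 6 5 3 4)
  after f': (1 4 2)(5 7)
  after r': (1 3 5 2 4)(6 7)
  after f: (1 4 7 5)(3 6)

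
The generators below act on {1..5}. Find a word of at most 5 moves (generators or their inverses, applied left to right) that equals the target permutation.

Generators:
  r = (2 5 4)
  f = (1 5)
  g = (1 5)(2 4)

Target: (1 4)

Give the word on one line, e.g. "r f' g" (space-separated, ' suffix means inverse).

  after r': (2 4 5)
  after f': (1 5 2 4)
  after r: (1 4)

r' f' r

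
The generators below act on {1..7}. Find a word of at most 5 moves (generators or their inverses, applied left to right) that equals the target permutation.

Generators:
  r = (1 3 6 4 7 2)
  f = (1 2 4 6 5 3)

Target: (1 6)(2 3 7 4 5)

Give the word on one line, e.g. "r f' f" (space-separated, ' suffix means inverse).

  after f: (1 2 4 6 5 3)
  after f: (1 4 5)(2 6 3)
  after r': (1 6)(2 3 7 4 5)

f f r'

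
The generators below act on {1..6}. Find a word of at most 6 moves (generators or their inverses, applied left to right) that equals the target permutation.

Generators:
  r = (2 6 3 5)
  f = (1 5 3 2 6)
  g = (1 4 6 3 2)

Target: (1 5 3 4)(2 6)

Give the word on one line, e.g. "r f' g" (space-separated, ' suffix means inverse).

g g r' r' g

  after g: (1 4 6 3 2)
  after g: (1 6 2 4 3)
  after r': (1 2 4 6 5 3)
  after r': (1 5 6 3)(2 4)
  after g: (1 5 3 4)(2 6)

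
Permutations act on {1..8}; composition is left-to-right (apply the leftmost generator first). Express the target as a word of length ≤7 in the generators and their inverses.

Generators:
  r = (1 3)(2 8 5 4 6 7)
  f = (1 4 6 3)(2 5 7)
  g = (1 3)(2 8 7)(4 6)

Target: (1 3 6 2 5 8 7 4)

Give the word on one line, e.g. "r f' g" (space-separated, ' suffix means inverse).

  after g': (1 3)(2 7 8)(4 6)
  after g': (2 8 7)
  after g': (1 3)(4 6)
  after r': (2 7 6 5 8)
  after f': (1 3 6 2 5 8 7 4)

g' g' g' r' f'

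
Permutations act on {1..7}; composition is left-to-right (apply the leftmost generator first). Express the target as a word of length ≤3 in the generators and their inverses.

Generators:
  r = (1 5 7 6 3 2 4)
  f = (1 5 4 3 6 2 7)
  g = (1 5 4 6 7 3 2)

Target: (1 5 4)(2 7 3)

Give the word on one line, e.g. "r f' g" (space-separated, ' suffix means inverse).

  after f': (1 7 2 6 3 4 5)
  after r': (1 5 4)(2 7 3)

f' r'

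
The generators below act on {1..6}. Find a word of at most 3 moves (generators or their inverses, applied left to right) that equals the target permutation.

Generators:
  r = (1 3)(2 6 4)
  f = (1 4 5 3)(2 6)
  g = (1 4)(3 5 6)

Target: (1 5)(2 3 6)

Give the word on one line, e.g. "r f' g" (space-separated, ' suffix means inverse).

  after f': (1 3 5 4)(2 6)
  after g: (1 5)(2 3 6)

f' g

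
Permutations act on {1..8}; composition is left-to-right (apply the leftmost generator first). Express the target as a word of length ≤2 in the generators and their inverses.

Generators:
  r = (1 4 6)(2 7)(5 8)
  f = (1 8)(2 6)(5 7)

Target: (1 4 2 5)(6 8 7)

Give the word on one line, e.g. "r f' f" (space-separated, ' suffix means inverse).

r f'

  after r: (1 4 6)(2 7)(5 8)
  after f': (1 4 2 5)(6 8 7)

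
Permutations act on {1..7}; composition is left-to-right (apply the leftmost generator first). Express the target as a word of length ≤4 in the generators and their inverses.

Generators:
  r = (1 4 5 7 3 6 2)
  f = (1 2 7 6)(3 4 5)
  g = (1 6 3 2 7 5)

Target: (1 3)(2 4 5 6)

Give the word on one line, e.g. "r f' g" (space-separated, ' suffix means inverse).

  after g': (1 5 7 2 3 6)
  after f: (1 3)(2 4 5 6)

g' f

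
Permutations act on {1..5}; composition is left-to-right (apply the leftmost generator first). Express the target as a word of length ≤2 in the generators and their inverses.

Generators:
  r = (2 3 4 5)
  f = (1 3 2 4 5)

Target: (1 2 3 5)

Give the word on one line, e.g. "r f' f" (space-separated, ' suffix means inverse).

  after f: (1 3 2 4 5)
  after r': (1 2 3 5)

f r'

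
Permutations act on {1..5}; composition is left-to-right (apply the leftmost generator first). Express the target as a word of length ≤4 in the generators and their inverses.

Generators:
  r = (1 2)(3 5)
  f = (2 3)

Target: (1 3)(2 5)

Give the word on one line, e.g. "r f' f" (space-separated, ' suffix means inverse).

f' r' f

  after f': (2 3)
  after r': (1 2 5 3)
  after f: (1 3)(2 5)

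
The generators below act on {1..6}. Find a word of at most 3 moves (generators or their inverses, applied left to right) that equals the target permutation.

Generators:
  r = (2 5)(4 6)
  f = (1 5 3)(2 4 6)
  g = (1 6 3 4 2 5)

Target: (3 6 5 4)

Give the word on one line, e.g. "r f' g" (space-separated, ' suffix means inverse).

f g

  after f: (1 5 3)(2 4 6)
  after g: (3 6 5 4)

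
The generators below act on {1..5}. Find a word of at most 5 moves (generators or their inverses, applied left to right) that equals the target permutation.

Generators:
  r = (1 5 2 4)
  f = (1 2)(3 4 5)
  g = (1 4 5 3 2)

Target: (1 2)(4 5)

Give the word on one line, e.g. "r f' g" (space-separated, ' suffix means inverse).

r g' g' f'

  after r: (1 5 2 4)
  after g': (1 4 2)(3 5)
  after g': (3 4)
  after f': (1 2)(4 5)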